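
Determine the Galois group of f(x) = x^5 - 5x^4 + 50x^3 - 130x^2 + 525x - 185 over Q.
A_5 (also written A5)

The polynomial f is an irreducible quintic over Q, so G = Gal(f/Q) is a transitive subgroup of S_5: one of C_5 (5T1, order 5), D_5 (5T2, order 10), F_20 (5T3, order 20), A_5 (5T4, order 60) or S_5 (5T5, order 120). The discriminant of f is 67108864000000 = 8192000^2, a perfect square, so G is contained in A_5. The transitive groups of degree 5 contained in A_5 are: C_5 (5T1, order 5), D_5 (5T2, order 10), A_5 (5T4, order 60). By Dedekind's theorem, for a prime p not dividing disc(f) the degrees of the irreducible factors of f mod p form the cycle type of an element of G. Factoring f modulo the 2 such primes p <= 7 (skipping 2, 5, which divide the discriminant), each new pattern first appears at: mod 3: f = (x^5 + x^4 + 2x^3 + 2x^2 + 1), pattern 5; mod 7: f = (x + 1)(x + 3)(x^3 + 5x^2 + 6x + 6), pattern 3+1+1. No other pattern occurs in this range, so the set of observed cycle types is {5, 3+1+1}. Among the candidates above, the only group containing elements of all these cycle types is A_5 (5T4) — each of C_5 (5T1), D_5 (5T2) lacks at least one of them. Hence G = A_5 (5T4), of order 60.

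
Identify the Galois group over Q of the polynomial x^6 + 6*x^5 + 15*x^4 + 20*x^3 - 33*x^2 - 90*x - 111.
A_4

The polynomial f is an irreducible sextic over Q, so G = Gal(f/Q) is one of the 16 transitive subgroups 6T1, ..., 6T16 of S_6. The discriminant of f is 450868486864896 = 21233664^2, a perfect square, so G is contained in A_6. The transitive groups of degree 6 contained in A_6 are: A_4 (6T4, order 12), S_4 (6T7, order 24), (C_3 x C_3) : C_4 (6T10, order 36), PSL(2,5) (6T12, order 60), A_6 (6T15, order 360). By Dedekind's theorem, for a prime p not dividing disc(f) the degrees of the irreducible factors of f mod p form the cycle type of an element of G. Factoring f modulo the 33 such primes p <= 149 (skipping 2, 3, which divide the discriminant), each new pattern first appears at: mod 5: f = (x^3 + 4x + 3)(x^3 + x^2 + x + 3), pattern 3+3; mod 17: f = (x + 5)(x + 14)(x^2 + 2x + 6)(x^2 + 2x + 12), pattern 2+2+1+1; mod 71: f = (x + 8)(x + 9)(x + 11)(x + 62)(x + 64)(x + 65), pattern 1+1+1+1+1+1. No other pattern occurs in this range, so the set of observed cycle types is {3+3, 2+2+1+1, 1+1+1+1+1+1}. The candidates containing elements of all these cycle types are A_4 (6T4) of order 12, S_4 (6T7) of order 24, (C_3 x C_3) : C_4 (6T10) of order 36, PSL(2,5) (6T12) of order 60, A_6 (6T15) of order 360; the others are excluded. The observed types are precisely the cycle types that occur in A_4 (6T4). Each of the other remaining candidates has further cycle types, and by the Chebotarev density theorem the matching factorization patterns would occur for a proportion of primes equal to their share of the group: S_4 (6T7) additionally contains elements of type 4+2 (6 of its 24 elements, about 25% of primes); (C_3 x C_3) : C_4 (6T10) additionally contains elements of type 4+2, 3+1+1+1 (22 of its 36 elements, about 61% of primes); PSL(2,5) (6T12) additionally contains elements of type 5+1 (24 of its 60 elements, about 40% of primes); A_6 (6T15) additionally contains elements of type 5+1, 4+2, 3+1+1+1 (274 of its 360 elements, about 76% of primes). None of the 33 primes tested shows any such pattern (for each of these groups the chance of that is below 10^-4), which rules them out. Hence G = A_4 (6T4), of order 12.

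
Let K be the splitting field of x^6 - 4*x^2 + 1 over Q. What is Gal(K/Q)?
The polynomial f is an irreducible sextic over Q, so G = Gal(f/Q) is one of the 16 transitive subgroups 6T1, ..., 6T16 of S_6. The discriminant of f is -3356224, which is not a perfect square, so G is not contained in A_6. The transitive groups of degree 6 not contained in A_6 are: C_6 (6T1, order 6), S_3 (6T2, order 6), D_6 (6T3, order 12), C_3 x S_3 (6T5, order 18), A_4 x C_2 (6T6, order 24), S_4 (6T8, order 24), S_3 x S_3 (6T9, order 36), S_4 x C_2 (6T11, order 48), (S_3 x S_3) : C_2 (6T13, order 72), PGL(2,5) (6T14, order 120), S_6 (6T16, order 720). By Dedekind's theorem, for a prime p not dividing disc(f) the degrees of the irreducible factors of f mod p form the cycle type of an element of G. Factoring f modulo the 67 such primes p <= 347 (skipping 2, 229, which divide the discriminant), each new pattern first appears at: mod 3: f = (x^6 + 2x^2 + 1), pattern 6; mod 5: f = (x^3 + 2x^2 + 2x + 2)(x^3 + 3x^2 + 2x + 3), pattern 3+3; mod 7: f = (x + 2)(x + 5)(x^4 + 4x^2 + 5), pattern 4+1+1; mod 13: f = (x^2 + 5)(x^4 + 8x^2 + 8), pattern 4+2; mod 23: f = (x^2 + 12)(x^2 + 5x + 18)(x^2 + 18x + 18), pattern 2+2+2; mod 29: f = (x + 10)(x + 19)(x^2 + x + 7)(x^2 + 28x + 7), pattern 2+2+1+1; mod 193: f = (x + 6)(x + 44)(x + 94)(x + 99)(x + 149)(x + 187), pattern 1+1+1+1+1+1; mod 347: f = (x + 3)(x + 151)(x + 196)(x + 344)(x^2 + 255), pattern 2+1+1+1+1. No other pattern occurs in this range, so the set of observed cycle types is {6, 3+3, 4+1+1, 4+2, 2+2+2, 2+2+1+1, 1+1+1+1+1+1, 2+1+1+1+1}. The candidates containing elements of all these cycle types are S_4 x C_2 (6T11) of order 48, S_6 (6T16) of order 720; the others are excluded. The observed types are precisely the cycle types that occur in S_4 x C_2 (6T11). Each of the other remaining candidates has further cycle types, and by the Chebotarev density theorem the matching factorization patterns would occur for a proportion of primes equal to their share of the group: S_6 (6T16) additionally contains elements of type 5+1, 3+2+1, 3+1+1+1 (304 of its 720 elements, about 42% of primes). None of the 67 primes tested shows any such pattern (for each of these groups the chance of that is below 10^-4), which rules them out. Hence G = S_4 x C_2 (6T11), of order 48.

S_4 x C_2 (order 48)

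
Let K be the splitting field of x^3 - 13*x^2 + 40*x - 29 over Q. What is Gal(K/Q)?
The polynomial is an irreducible cubic over Q and its discriminant is 8281 = 91^2, a perfect square. For an irreducible cubic, a square discriminant forces the Galois group to be A_3, the cyclic group of order 3.

C_3, A_3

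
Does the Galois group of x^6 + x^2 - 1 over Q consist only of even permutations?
The polynomial is irreducible of degree 6 over Q. Its discriminant is 61504 = 248^2, a perfect square. A Galois group lies in the alternating group exactly when the discriminant is a square in Q, so the Galois group (S_4) is contained in A_6.

Yes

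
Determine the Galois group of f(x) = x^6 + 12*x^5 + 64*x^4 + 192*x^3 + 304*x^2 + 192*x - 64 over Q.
The polynomial f is an irreducible sextic over Q, so G = Gal(f/Q) is one of the 16 transitive subgroups 6T1, ..., 6T16 of S_6. The discriminant of f is 164995463643136 = 12845056^2, a perfect square, so G is contained in A_6. The transitive groups of degree 6 contained in A_6 are: A_4 (6T4, order 12), S_4 (6T7, order 24), (C_3 x C_3) : C_4 (6T10, order 36), PSL(2,5) (6T12, order 60), A_6 (6T15, order 360). By Dedekind's theorem, for a prime p not dividing disc(f) the degrees of the irreducible factors of f mod p form the cycle type of an element of G. Factoring f modulo the 33 such primes p <= 149 (skipping 2, 7, which divide the discriminant), each new pattern first appears at: mod 3: f = (x^3 + 2x + 1)(x^3 + 2x + 2), pattern 3+3; mod 13: f = (x + 1)(x + 3)(x^2 + 4x + 2)(x^2 + 4x + 11), pattern 2+2+1+1. No other pattern occurs in this range, so the set of observed cycle types is {3+3, 2+2+1+1}. The candidates containing elements of all these cycle types are A_4 (6T4) of order 12, S_4 (6T7) of order 24, (C_3 x C_3) : C_4 (6T10) of order 36, PSL(2,5) (6T12) of order 60, A_6 (6T15) of order 360; the others are excluded. The observed types are precisely the cycle types that occur in A_4 (6T4) (apart from the identity). Each of the other remaining candidates has further cycle types, and by the Chebotarev density theorem the matching factorization patterns would occur for a proportion of primes equal to their share of the group: S_4 (6T7) additionally contains elements of type 4+2 (6 of its 24 elements, about 25% of primes); (C_3 x C_3) : C_4 (6T10) additionally contains elements of type 4+2, 3+1+1+1 (22 of its 36 elements, about 61% of primes); PSL(2,5) (6T12) additionally contains elements of type 5+1 (24 of its 60 elements, about 40% of primes); A_6 (6T15) additionally contains elements of type 5+1, 4+2, 3+1+1+1 (274 of its 360 elements, about 76% of primes). None of the 33 primes tested shows any such pattern (for each of these groups the chance of that is below 10^-4), which rules them out. Hence G = A_4 (6T4), of order 12.

6T4: A_4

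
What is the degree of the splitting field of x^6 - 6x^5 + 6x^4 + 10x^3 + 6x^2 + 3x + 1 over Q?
The degree of the splitting field over Q equals the order of the Galois group, so first determine the group. The polynomial f is an irreducible sextic over Q, so G = Gal(f/Q) is one of the 16 transitive subgroups 6T1, ..., 6T16 of S_6. The discriminant of f is -51195483, which is not a perfect square, so G is not contained in A_6. The transitive groups of degree 6 not contained in A_6 are: C_6 (6T1, order 6), S_3 (6T2, order 6), D_6 (6T3, order 12), C_3 x S_3 (6T5, order 18), A_4 x C_2 (6T6, order 24), S_4 (6T8, order 24), S_3 x S_3 (6T9, order 36), S_4 x C_2 (6T11, order 48), (S_3 x S_3) : C_2 (6T13, order 72), PGL(2,5) (6T14, order 120), S_6 (6T16, order 720). By Dedekind's theorem, for a prime p not dividing disc(f) the degrees of the irreducible factors of f mod p form the cycle type of an element of G. Factoring f modulo the 33 such primes p <= 149 (skipping 3, 17, which divide the discriminant), each new pattern first appears at: mod 2: f = (x^6 + x + 1), pattern 6; mod 7: f = (x + 1)(x + 4)(x + 6)(x^3 + 4x^2 + 5x + 5), pattern 3+1+1+1; mod 19: f = (x^3 + 16x^2 + 2x + 8)(x^3 + 16x^2 + 14x + 12), pattern 3+3; mod 53: f = (x^2 + 4x + 26)(x^2 + 45x + 37)(x^2 + 51x + 20), pattern 2+2+2; mod 73: f = (x + 5)(x + 17)(x + 18)(x + 48)(x + 62)(x + 63), pattern 1+1+1+1+1+1. No other pattern occurs in this range, so the set of observed cycle types is {6, 3+1+1+1, 3+3, 2+2+2, 1+1+1+1+1+1}. The candidates containing elements of all these cycle types are C_3 x S_3 (6T5) of order 18, S_3 x S_3 (6T9) of order 36, (S_3 x S_3) : C_2 (6T13) of order 72, S_6 (6T16) of order 720; the others are excluded. The observed types are precisely the cycle types that occur in C_3 x S_3 (6T5). Each of the other remaining candidates has further cycle types, and by the Chebotarev density theorem the matching factorization patterns would occur for a proportion of primes equal to their share of the group: S_3 x S_3 (6T9) additionally contains elements of type 2+2+1+1 (9 of its 36 elements, about 25% of primes); (S_3 x S_3) : C_2 (6T13) additionally contains elements of type 4+2, 3+2+1, 2+2+1+1, 2+1+1+1+1 (45 of its 72 elements, about 62% of primes); S_6 (6T16) additionally contains elements of type 5+1, 4+2, 4+1+1, 3+2+1, 2+2+1+1, 2+1+1+1+1 (504 of its 720 elements, about 70% of primes). None of the 33 primes tested shows any such pattern (for each of these groups the chance of that is below 10^-4), which rules them out. Hence G = C_3 x S_3 (6T5), of order 18. The Galois group C_3 x S_3 (6T5) has order 18, so the splitting field has degree 18 over Q.

18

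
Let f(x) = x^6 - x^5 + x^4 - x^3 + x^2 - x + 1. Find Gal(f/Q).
The polynomial f is an irreducible sextic over Q, so G = Gal(f/Q) is one of the 16 transitive subgroups 6T1, ..., 6T16 of S_6. The discriminant of f is -16807, which is not a perfect square, so G is not contained in A_6. The transitive groups of degree 6 not contained in A_6 are: C_6 (6T1, order 6), S_3 (6T2, order 6), D_6 (6T3, order 12), C_3 x S_3 (6T5, order 18), A_4 x C_2 (6T6, order 24), S_4 (6T8, order 24), S_3 x S_3 (6T9, order 36), S_4 x C_2 (6T11, order 48), (S_3 x S_3) : C_2 (6T13, order 72), PGL(2,5) (6T14, order 120), S_6 (6T16, order 720). By Dedekind's theorem, for a prime p not dividing disc(f) the degrees of the irreducible factors of f mod p form the cycle type of an element of G. Factoring f modulo the 37 such primes p <= 163 (skipping 7, which divides the discriminant), each new pattern first appears at: mod 2: f = (x^3 + x + 1)(x^3 + x^2 + 1), pattern 3+3; mod 3: f = (x^6 + 2x^5 + x^4 + 2x^3 + x^2 + 2x + 1), pattern 6; mod 13: f = (x^2 + 7x + 1)(x^2 + 8x + 1)(x^2 + 10x + 1), pattern 2+2+2; mod 29: f = (x + 7)(x + 16)(x + 20)(x + 23)(x + 24)(x + 25), pattern 1+1+1+1+1+1. No other pattern occurs in this range, so the set of observed cycle types is {3+3, 6, 2+2+2, 1+1+1+1+1+1}. The candidates containing elements of all these cycle types are C_6 (6T1) of order 6, D_6 (6T3) of order 12, C_3 x S_3 (6T5) of order 18, A_4 x C_2 (6T6) of order 24, S_3 x S_3 (6T9) of order 36, S_4 x C_2 (6T11) of order 48, (S_3 x S_3) : C_2 (6T13) of order 72, PGL(2,5) (6T14) of order 120, S_6 (6T16) of order 720; the others are excluded. The observed types are precisely the cycle types that occur in C_6 (6T1). Each of the other remaining candidates has further cycle types, and by the Chebotarev density theorem the matching factorization patterns would occur for a proportion of primes equal to their share of the group: D_6 (6T3) additionally contains elements of type 2+2+1+1 (3 of its 12 elements, about 25% of primes); C_3 x S_3 (6T5) additionally contains elements of type 3+1+1+1 (4 of its 18 elements, about 22% of primes); A_4 x C_2 (6T6) additionally contains elements of type 2+2+1+1, 2+1+1+1+1 (6 of its 24 elements, about 25% of primes); S_3 x S_3 (6T9) additionally contains elements of type 3+1+1+1, 2+2+1+1 (13 of its 36 elements, about 36% of primes); S_4 x C_2 (6T11) additionally contains elements of type 4+2, 4+1+1, 2+2+1+1, 2+1+1+1+1 (24 of its 48 elements, about 50% of primes); (S_3 x S_3) : C_2 (6T13) additionally contains elements of type 4+2, 3+2+1, 3+1+1+1, 2+2+1+1, 2+1+1+1+1 (49 of its 72 elements, about 68% of primes); PGL(2,5) (6T14) additionally contains elements of type 5+1, 4+1+1, 2+2+1+1 (69 of its 120 elements, about 58% of primes); S_6 (6T16) additionally contains elements of type 5+1, 4+2, 4+1+1, 3+2+1, 3+1+1+1, 2+2+1+1, 2+1+1+1+1 (544 of its 720 elements, about 76% of primes). None of the 37 primes tested shows any such pattern (for each of these groups the chance of that is below 10^-4), which rules them out. Hence G = C_6 (6T1), of order 6.

C_6 (also written C6)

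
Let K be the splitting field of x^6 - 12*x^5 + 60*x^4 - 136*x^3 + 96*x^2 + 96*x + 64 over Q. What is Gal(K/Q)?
C_3 x S_3

The polynomial f is an irreducible sextic over Q, so G = Gal(f/Q) is one of the 16 transitive subgroups 6T1, ..., 6T16 of S_6. The discriminant of f is -190210142896128, which is not a perfect square, so G is not contained in A_6. The transitive groups of degree 6 not contained in A_6 are: C_6 (6T1, order 6), S_3 (6T2, order 6), D_6 (6T3, order 12), C_3 x S_3 (6T5, order 18), A_4 x C_2 (6T6, order 24), S_4 (6T8, order 24), S_3 x S_3 (6T9, order 36), S_4 x C_2 (6T11, order 48), (S_3 x S_3) : C_2 (6T13, order 72), PGL(2,5) (6T14, order 120), S_6 (6T16, order 720). By Dedekind's theorem, for a prime p not dividing disc(f) the degrees of the irreducible factors of f mod p form the cycle type of an element of G. Factoring f modulo the 33 such primes p <= 149 (skipping 2, 3, which divide the discriminant), each new pattern first appears at: mod 5: f = (x^6 + 3x^5 + 4x^3 + x^2 + x + 4), pattern 6; mod 7: f = (x + 1)(x + 3)(x + 4)(x^3 + x^2 + 5x + 3), pattern 3+1+1+1; mod 17: f = (x^2 + 5x + 14)(x^2 + 6x + 12)(x^2 + 11x + 2), pattern 2+2+2; mod 19: f = (x^3 + 13x^2 + 12x + 1)(x^3 + 13x^2 + 12x + 7), pattern 3+3; mod 73: f = (x + 9)(x + 11)(x + 13)(x + 27)(x + 29)(x + 45), pattern 1+1+1+1+1+1. No other pattern occurs in this range, so the set of observed cycle types is {6, 3+1+1+1, 2+2+2, 3+3, 1+1+1+1+1+1}. The candidates containing elements of all these cycle types are C_3 x S_3 (6T5) of order 18, S_3 x S_3 (6T9) of order 36, (S_3 x S_3) : C_2 (6T13) of order 72, S_6 (6T16) of order 720; the others are excluded. The observed types are precisely the cycle types that occur in C_3 x S_3 (6T5). Each of the other remaining candidates has further cycle types, and by the Chebotarev density theorem the matching factorization patterns would occur for a proportion of primes equal to their share of the group: S_3 x S_3 (6T9) additionally contains elements of type 2+2+1+1 (9 of its 36 elements, about 25% of primes); (S_3 x S_3) : C_2 (6T13) additionally contains elements of type 4+2, 3+2+1, 2+2+1+1, 2+1+1+1+1 (45 of its 72 elements, about 62% of primes); S_6 (6T16) additionally contains elements of type 5+1, 4+2, 4+1+1, 3+2+1, 2+2+1+1, 2+1+1+1+1 (504 of its 720 elements, about 70% of primes). None of the 33 primes tested shows any such pattern (for each of these groups the chance of that is below 10^-4), which rules them out. Hence G = C_3 x S_3 (6T5), of order 18.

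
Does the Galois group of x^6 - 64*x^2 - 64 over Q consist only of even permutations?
The polynomial is irreducible of degree 6 over Q. Its discriminant is 3603718079512576 = 60030976^2, a perfect square. A Galois group lies in the alternating group exactly when the discriminant is a square in Q, so the Galois group (S_4) is contained in A_6.

Yes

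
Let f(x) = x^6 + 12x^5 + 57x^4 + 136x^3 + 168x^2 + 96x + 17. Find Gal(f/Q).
A_4 x C_2

The polynomial f is an irreducible sextic over Q, so G = Gal(f/Q) is one of the 16 transitive subgroups 6T1, ..., 6T16 of S_6. The discriminant of f is -419904, which is not a perfect square, so G is not contained in A_6. The transitive groups of degree 6 not contained in A_6 are: C_6 (6T1, order 6), S_3 (6T2, order 6), D_6 (6T3, order 12), C_3 x S_3 (6T5, order 18), A_4 x C_2 (6T6, order 24), S_4 (6T8, order 24), S_3 x S_3 (6T9, order 36), S_4 x C_2 (6T11, order 48), (S_3 x S_3) : C_2 (6T13, order 72), PGL(2,5) (6T14, order 120), S_6 (6T16, order 720). By Dedekind's theorem, for a prime p not dividing disc(f) the degrees of the irreducible factors of f mod p form the cycle type of an element of G. Factoring f modulo the 33 such primes p <= 149 (skipping 2, 3, which divide the discriminant), each new pattern first appears at: mod 5: f = (x^3 + 2x + 4)(x^3 + 2x^2 + 3), pattern 3+3; mod 7: f = (x^6 + 5x^5 + x^4 + 3x^3 + 5x + 3), pattern 6; mod 17: f = (x)(x + 4)(x^2 + 4x + 10)(x^2 + 4x + 16), pattern 2+2+1+1; mod 19: f = (x + 8)(x + 9)(x + 14)(x + 15)(x^2 + 4x + 10), pattern 2+1+1+1+1; mod 71: f = (x^2 + 4x + 44)(x^2 + 4x + 49)(x^2 + 4x + 58), pattern 2+2+2. No other pattern occurs in this range, so the set of observed cycle types is {3+3, 6, 2+2+1+1, 2+1+1+1+1, 2+2+2}. The candidates containing elements of all these cycle types are A_4 x C_2 (6T6) of order 24, S_4 x C_2 (6T11) of order 48, (S_3 x S_3) : C_2 (6T13) of order 72, S_6 (6T16) of order 720; the others are excluded. The observed types are precisely the cycle types that occur in A_4 x C_2 (6T6) (apart from the identity). Each of the other remaining candidates has further cycle types, and by the Chebotarev density theorem the matching factorization patterns would occur for a proportion of primes equal to their share of the group: S_4 x C_2 (6T11) additionally contains elements of type 4+2, 4+1+1 (12 of its 48 elements, about 25% of primes); (S_3 x S_3) : C_2 (6T13) additionally contains elements of type 4+2, 3+2+1, 3+1+1+1 (34 of its 72 elements, about 47% of primes); S_6 (6T16) additionally contains elements of type 5+1, 4+2, 4+1+1, 3+2+1, 3+1+1+1 (484 of its 720 elements, about 67% of primes). None of the 33 primes tested shows any such pattern (for each of these groups the chance of that is below 10^-4), which rules them out. Hence G = A_4 x C_2 (6T6), of order 24.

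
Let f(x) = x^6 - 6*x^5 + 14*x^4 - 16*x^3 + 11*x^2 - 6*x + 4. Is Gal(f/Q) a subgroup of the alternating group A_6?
The polynomial is irreducible of degree 6 over Q. Its discriminant is -5120000, which is not a perfect square. A Galois group lies in the alternating group exactly when the discriminant is a square in Q, so the Galois group (S_4) is not contained in A_6.

No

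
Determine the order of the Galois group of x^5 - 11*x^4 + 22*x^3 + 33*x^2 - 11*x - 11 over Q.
The degree of the splitting field over Q equals the order of the Galois group, so first determine the group. The polynomial f is an irreducible quintic over Q, so G = Gal(f/Q) is a transitive subgroup of S_5: one of C_5 (5T1, order 5), D_5 (5T2, order 10), F_20 (5T3, order 20), A_5 (5T4, order 60) or S_5 (5T5, order 120). The discriminant of f is 14320669561 = 119669^2, a perfect square, so G is contained in A_5. The transitive groups of degree 5 contained in A_5 are: C_5 (5T1, order 5), D_5 (5T2, order 10), A_5 (5T4, order 60). By Dedekind's theorem, for a prime p not dividing disc(f) the degrees of the irreducible factors of f mod p form the cycle type of an element of G. Factoring f modulo the 14 such primes p <= 59 (skipping 11, 23, 43, which divide the discriminant), each new pattern first appears at: mod 2: f = (x^5 + x^4 + x^2 + x + 1), pattern 5. No other pattern occurs in this range, so the set of observed cycle types is {5}. The candidates containing elements of all these cycle types are C_5 (5T1) of order 5, D_5 (5T2) of order 10, A_5 (5T4) of order 60; the others are excluded. The observed types are precisely the cycle types that occur in C_5 (5T1) (apart from the identity). Each of the other remaining candidates has further cycle types, and by the Chebotarev density theorem the matching factorization patterns would occur for a proportion of primes equal to their share of the group: D_5 (5T2) additionally contains elements of type 2+2+1 (5 of its 10 elements, about 50% of primes); A_5 (5T4) additionally contains elements of type 3+1+1, 2+2+1 (35 of its 60 elements, about 58% of primes). None of the 14 primes tested shows any such pattern (for each of these groups the chance of that is below 10^-4), which rules them out. Hence G = C_5 (5T1), of order 5. The Galois group C_5 (5T1) has order 5, so the splitting field has degree 5 over Q.

5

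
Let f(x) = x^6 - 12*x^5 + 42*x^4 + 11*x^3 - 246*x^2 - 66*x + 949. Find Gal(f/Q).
C_3 x S_3 (also written G18)

The polynomial f is an irreducible sextic over Q, so G = Gal(f/Q) is one of the 16 transitive subgroups 6T1, ..., 6T16 of S_6. The discriminant of f is -152796047606667, which is not a perfect square, so G is not contained in A_6. The transitive groups of degree 6 not contained in A_6 are: C_6 (6T1, order 6), S_3 (6T2, order 6), D_6 (6T3, order 12), C_3 x S_3 (6T5, order 18), A_4 x C_2 (6T6, order 24), S_4 (6T8, order 24), S_3 x S_3 (6T9, order 36), S_4 x C_2 (6T11, order 48), (S_3 x S_3) : C_2 (6T13, order 72), PGL(2,5) (6T14, order 120), S_6 (6T16, order 720). By Dedekind's theorem, for a prime p not dividing disc(f) the degrees of the irreducible factors of f mod p form the cycle type of an element of G. Factoring f modulo the 33 such primes p <= 149 (skipping 3, 43, which divide the discriminant), each new pattern first appears at: mod 2: f = (x^6 + x^3 + 1), pattern 6; mod 7: f = (x + 4)(x + 5)(x + 6)(x^3 + x^2 + 2x + 4), pattern 3+1+1+1; mod 17: f = (x^2 + 7)(x^2 + 7x + 3)(x^2 + 15x + 12), pattern 2+2+2; mod 19: f = (x^3 + 13x^2 + 10x + 3)(x^3 + 13x^2 + 15x + 6), pattern 3+3; mod 73: f = (x)(x + 21)(x + 32)(x + 35)(x + 51)(x + 68), pattern 1+1+1+1+1+1. No other pattern occurs in this range, so the set of observed cycle types is {6, 3+1+1+1, 2+2+2, 3+3, 1+1+1+1+1+1}. The candidates containing elements of all these cycle types are C_3 x S_3 (6T5) of order 18, S_3 x S_3 (6T9) of order 36, (S_3 x S_3) : C_2 (6T13) of order 72, S_6 (6T16) of order 720; the others are excluded. The observed types are precisely the cycle types that occur in C_3 x S_3 (6T5). Each of the other remaining candidates has further cycle types, and by the Chebotarev density theorem the matching factorization patterns would occur for a proportion of primes equal to their share of the group: S_3 x S_3 (6T9) additionally contains elements of type 2+2+1+1 (9 of its 36 elements, about 25% of primes); (S_3 x S_3) : C_2 (6T13) additionally contains elements of type 4+2, 3+2+1, 2+2+1+1, 2+1+1+1+1 (45 of its 72 elements, about 62% of primes); S_6 (6T16) additionally contains elements of type 5+1, 4+2, 4+1+1, 3+2+1, 2+2+1+1, 2+1+1+1+1 (504 of its 720 elements, about 70% of primes). None of the 33 primes tested shows any such pattern (for each of these groups the chance of that is below 10^-4), which rules them out. Hence G = C_3 x S_3 (6T5), of order 18.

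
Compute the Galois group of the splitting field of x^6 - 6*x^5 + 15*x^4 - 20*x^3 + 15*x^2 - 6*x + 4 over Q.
The polynomial f is an irreducible sextic over Q, so G = Gal(f/Q) is one of the 16 transitive subgroups 6T1, ..., 6T16 of S_6. The discriminant of f is -11337408, which is not a perfect square, so G is not contained in A_6. The transitive groups of degree 6 not contained in A_6 are: C_6 (6T1, order 6), S_3 (6T2, order 6), D_6 (6T3, order 12), C_3 x S_3 (6T5, order 18), A_4 x C_2 (6T6, order 24), S_4 (6T8, order 24), S_3 x S_3 (6T9, order 36), S_4 x C_2 (6T11, order 48), (S_3 x S_3) : C_2 (6T13, order 72), PGL(2,5) (6T14, order 120), S_6 (6T16, order 720). By Dedekind's theorem, for a prime p not dividing disc(f) the degrees of the irreducible factors of f mod p form the cycle type of an element of G. Factoring f modulo the 23 such primes p <= 97 (skipping 2, 3, which divide the discriminant), each new pattern first appears at: mod 5: f = (x^2 + 2x + 4)(x^2 + 3x + 3)(x^2 + 4x + 2), pattern 2+2+2; mod 7: f = (x^3 + 4x^2 + 3x + 1)(x^3 + 4x^2 + 3x + 4), pattern 3+3; mod 61: f = (x + 2)(x + 18)(x + 21)(x + 38)(x + 41)(x + 57), pattern 1+1+1+1+1+1. No other pattern occurs in this range, so the set of observed cycle types is {2+2+2, 3+3, 1+1+1+1+1+1}. The candidates containing elements of all these cycle types are C_6 (6T1) of order 6, S_3 (6T2) of order 6, D_6 (6T3) of order 12, C_3 x S_3 (6T5) of order 18, A_4 x C_2 (6T6) of order 24, S_4 (6T8) of order 24, S_3 x S_3 (6T9) of order 36, S_4 x C_2 (6T11) of order 48, (S_3 x S_3) : C_2 (6T13) of order 72, PGL(2,5) (6T14) of order 120, S_6 (6T16) of order 720; the others are excluded. The observed types are precisely the cycle types that occur in S_3 (6T2). Each of the other remaining candidates has further cycle types, and by the Chebotarev density theorem the matching factorization patterns would occur for a proportion of primes equal to their share of the group: C_6 (6T1) additionally contains elements of type 6 (2 of its 6 elements, about 33% of primes); D_6 (6T3) additionally contains elements of type 6, 2+2+1+1 (5 of its 12 elements, about 42% of primes); C_3 x S_3 (6T5) additionally contains elements of type 6, 3+1+1+1 (10 of its 18 elements, about 56% of primes); A_4 x C_2 (6T6) additionally contains elements of type 6, 2+2+1+1, 2+1+1+1+1 (14 of its 24 elements, about 58% of primes); S_4 (6T8) additionally contains elements of type 4+1+1, 2+2+1+1 (9 of its 24 elements, about 38% of primes); S_3 x S_3 (6T9) additionally contains elements of type 6, 3+1+1+1, 2+2+1+1 (25 of its 36 elements, about 69% of primes); S_4 x C_2 (6T11) additionally contains elements of type 6, 4+2, 4+1+1, 2+2+1+1, 2+1+1+1+1 (32 of its 48 elements, about 67% of primes); (S_3 x S_3) : C_2 (6T13) additionally contains elements of type 6, 4+2, 3+2+1, 3+1+1+1, 2+2+1+1, 2+1+1+1+1 (61 of its 72 elements, about 85% of primes); PGL(2,5) (6T14) additionally contains elements of type 6, 5+1, 4+1+1, 2+2+1+1 (89 of its 120 elements, about 74% of primes); S_6 (6T16) additionally contains elements of type 6, 5+1, 4+2, 4+1+1, 3+2+1, 3+1+1+1, 2+2+1+1, 2+1+1+1+1 (664 of its 720 elements, about 92% of primes). None of the 23 primes tested shows any such pattern (for each of these groups the chance of that is below 10^-4), which rules them out. Hence G = S_3 (6T2), of order 6.

S_3, S_3 acting on 6 points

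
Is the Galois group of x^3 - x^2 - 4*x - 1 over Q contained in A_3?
The polynomial is irreducible of degree 3 over Q. Its discriminant is 169 = 13^2, a perfect square. A Galois group lies in the alternating group exactly when the discriminant is a square in Q, so the Galois group (C_3) is contained in A_3.

Yes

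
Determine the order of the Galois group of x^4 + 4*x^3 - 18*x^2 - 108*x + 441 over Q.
The degree of the splitting field over Q equals the order of the Galois group, so first determine the group. The polynomial is an irreducible quartic over Q and its discriminant is 12230590464 = 110592^2, a perfect square, so the Galois group is contained in A_4. The resolvent cubic y^3 + 18*y^2 - 2196*y - 50472 is irreducible over Q. An irreducible resolvent with square discriminant gives A_4. The Galois group A_4 (4T4) has order 12, so the splitting field has degree 12 over Q.

12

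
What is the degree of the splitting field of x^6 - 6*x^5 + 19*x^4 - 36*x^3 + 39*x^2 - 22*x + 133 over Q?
48

The degree of the splitting field over Q equals the order of the Galois group, so first determine the group. The polynomial f is an irreducible sextic over Q, so G = Gal(f/Q) is one of the 16 transitive subgroups 6T1, ..., 6T16 of S_6. The discriminant of f is -1849378557919232, which is not a perfect square, so G is not contained in A_6. The transitive groups of degree 6 not contained in A_6 are: C_6 (6T1, order 6), S_3 (6T2, order 6), D_6 (6T3, order 12), C_3 x S_3 (6T5, order 18), A_4 x C_2 (6T6, order 24), S_4 (6T8, order 24), S_3 x S_3 (6T9, order 36), S_4 x C_2 (6T11, order 48), (S_3 x S_3) : C_2 (6T13, order 72), PGL(2,5) (6T14, order 120), S_6 (6T16, order 720). By Dedekind's theorem, for a prime p not dividing disc(f) the degrees of the irreducible factors of f mod p form the cycle type of an element of G. Factoring f modulo the 29 such primes p <= 127 (skipping 2, 29, which divide the discriminant), each new pattern first appears at: mod 3: f = (x^3 + x^2 + 2x + 1)(x^3 + 2x^2 + 1), pattern 3+3; mod 5: f = (x^6 + 4x^5 + 4x^4 + 4x^3 + 4x^2 + 3x + 3), pattern 6; mod 7: f = (x)(x + 5)(x^4 + 3x^3 + 4x^2 + 4), pattern 4+1+1; mod 17: f = (x + 6)(x + 9)(x^2 + 2x + 6)(x^2 + 11x + 14), pattern 2+2+1+1; mod 23: f = (x^2 + x + 8)(x^2 + 18x + 14)(x^2 + 21x + 17), pattern 2+2+2; mod 67: f = (x^2 + 65x + 57)(x^4 + 63x^3 + 21x^2 + 33x + 47), pattern 4+2; mod 127: f = (x + 6)(x + 46)(x + 79)(x + 119)(x^2 + 125x + 104), pattern 2+1+1+1+1. No other pattern occurs in this range, so the set of observed cycle types is {3+3, 6, 4+1+1, 2+2+1+1, 2+2+2, 4+2, 2+1+1+1+1}. The candidates containing elements of all these cycle types are S_4 x C_2 (6T11) of order 48, S_6 (6T16) of order 720; the others are excluded. The observed types are precisely the cycle types that occur in S_4 x C_2 (6T11) (apart from the identity). Each of the other remaining candidates has further cycle types, and by the Chebotarev density theorem the matching factorization patterns would occur for a proportion of primes equal to their share of the group: S_6 (6T16) additionally contains elements of type 5+1, 3+2+1, 3+1+1+1 (304 of its 720 elements, about 42% of primes). None of the 29 primes tested shows any such pattern (for each of these groups the chance of that is below 10^-4), which rules them out. Hence G = S_4 x C_2 (6T11), of order 48. The Galois group S_4 x C_2 (6T11) has order 48, so the splitting field has degree 48 over Q.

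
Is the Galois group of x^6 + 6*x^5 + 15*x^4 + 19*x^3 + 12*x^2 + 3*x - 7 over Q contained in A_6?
The polynomial is irreducible of degree 6 over Q. Its discriminant is 871199469, which is not a perfect square. A Galois group lies in the alternating group exactly when the discriminant is a square in Q, so the Galois group (S_3 x S_3) is not contained in A_6.

No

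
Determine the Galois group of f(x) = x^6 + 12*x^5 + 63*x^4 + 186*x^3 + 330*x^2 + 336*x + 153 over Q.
The polynomial f is an irreducible sextic over Q, so G = Gal(f/Q) is one of the 16 transitive subgroups 6T1, ..., 6T16 of S_6. The discriminant of f is -16003008, which is not a perfect square, so G is not contained in A_6. The transitive groups of degree 6 not contained in A_6 are: C_6 (6T1, order 6), S_3 (6T2, order 6), D_6 (6T3, order 12), C_3 x S_3 (6T5, order 18), A_4 x C_2 (6T6, order 24), S_4 (6T8, order 24), S_3 x S_3 (6T9, order 36), S_4 x C_2 (6T11, order 48), (S_3 x S_3) : C_2 (6T13, order 72), PGL(2,5) (6T14, order 120), S_6 (6T16, order 720). By Dedekind's theorem, for a prime p not dividing disc(f) the degrees of the irreducible factors of f mod p form the cycle type of an element of G. Factoring f modulo the 21 such primes p <= 89 (skipping 2, 3, 7, which divide the discriminant), each new pattern first appears at: mod 5: f = (x^6 + 2x^5 + 3x^4 + x^3 + x + 3), pattern 6; mod 11: f = (x + 4)(x^5 + 8x^4 + 9x^3 + 7x^2 + 5x + 8), pattern 5+1; mod 13: f = (x + 1)(x + 10)(x^4 + x^3 + 3x^2 + 1), pattern 4+1+1; mod 23: f = (x + 18)(x + 22)(x^2 + 19x + 5)(x^2 + 22x + 19), pattern 2+2+1+1; mod 43: f = (x^3 + 25x^2 + 35)(x^3 + 30x^2 + x + 40), pattern 3+3; mod 61: f = (x^2 + 18x + 30)(x^2 + 22x + 52)(x^2 + 33x + 34), pattern 2+2+2. No other pattern occurs in this range, so the set of observed cycle types is {6, 5+1, 4+1+1, 2+2+1+1, 3+3, 2+2+2}. The candidates containing elements of all these cycle types are PGL(2,5) (6T14) of order 120, S_6 (6T16) of order 720; the others are excluded. The observed types are precisely the cycle types that occur in PGL(2,5) (6T14) (apart from the identity). Each of the other remaining candidates has further cycle types, and by the Chebotarev density theorem the matching factorization patterns would occur for a proportion of primes equal to their share of the group: S_6 (6T16) additionally contains elements of type 4+2, 3+2+1, 3+1+1+1, 2+1+1+1+1 (265 of its 720 elements, about 37% of primes). None of the 21 primes tested shows any such pattern (for each of these groups the chance of that is below 10^-4), which rules them out. Hence G = PGL(2,5) (6T14), of order 120.

PGL(2,5) (also written S5(6))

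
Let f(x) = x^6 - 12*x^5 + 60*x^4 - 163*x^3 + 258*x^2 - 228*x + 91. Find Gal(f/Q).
C_3 x S_3 (order 18)

The polynomial f is an irreducible sextic over Q, so G = Gal(f/Q) is one of the 16 transitive subgroups 6T1, ..., 6T16 of S_6. The discriminant of f is -177147, which is not a perfect square, so G is not contained in A_6. The transitive groups of degree 6 not contained in A_6 are: C_6 (6T1, order 6), S_3 (6T2, order 6), D_6 (6T3, order 12), C_3 x S_3 (6T5, order 18), A_4 x C_2 (6T6, order 24), S_4 (6T8, order 24), S_3 x S_3 (6T9, order 36), S_4 x C_2 (6T11, order 48), (S_3 x S_3) : C_2 (6T13, order 72), PGL(2,5) (6T14, order 120), S_6 (6T16, order 720). By Dedekind's theorem, for a prime p not dividing disc(f) the degrees of the irreducible factors of f mod p form the cycle type of an element of G. Factoring f modulo the 33 such primes p <= 139 (skipping 3, which divides the discriminant), each new pattern first appears at: mod 2: f = (x^6 + x^3 + 1), pattern 6; mod 7: f = (x)(x + 2)(x + 6)(x^3 + x^2 + 5x + 2), pattern 3+1+1+1; mod 17: f = (x^2 + 3)(x^2 + 8x + 4)(x^2 + 14x + 9), pattern 2+2+2; mod 19: f = (x^3 + 13x^2 + 12x + 2)(x^3 + 13x^2 + 12x + 17), pattern 3+3; mod 73: f = (x + 11)(x + 19)(x + 20)(x + 27)(x + 28)(x + 29), pattern 1+1+1+1+1+1. No other pattern occurs in this range, so the set of observed cycle types is {6, 3+1+1+1, 2+2+2, 3+3, 1+1+1+1+1+1}. The candidates containing elements of all these cycle types are C_3 x S_3 (6T5) of order 18, S_3 x S_3 (6T9) of order 36, (S_3 x S_3) : C_2 (6T13) of order 72, S_6 (6T16) of order 720; the others are excluded. The observed types are precisely the cycle types that occur in C_3 x S_3 (6T5). Each of the other remaining candidates has further cycle types, and by the Chebotarev density theorem the matching factorization patterns would occur for a proportion of primes equal to their share of the group: S_3 x S_3 (6T9) additionally contains elements of type 2+2+1+1 (9 of its 36 elements, about 25% of primes); (S_3 x S_3) : C_2 (6T13) additionally contains elements of type 4+2, 3+2+1, 2+2+1+1, 2+1+1+1+1 (45 of its 72 elements, about 62% of primes); S_6 (6T16) additionally contains elements of type 5+1, 4+2, 4+1+1, 3+2+1, 2+2+1+1, 2+1+1+1+1 (504 of its 720 elements, about 70% of primes). None of the 33 primes tested shows any such pattern (for each of these groups the chance of that is below 10^-4), which rules them out. Hence G = C_3 x S_3 (6T5), of order 18.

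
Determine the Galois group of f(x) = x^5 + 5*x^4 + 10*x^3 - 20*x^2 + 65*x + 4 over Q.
F_20 (also written F20)

The polynomial f is an irreducible quintic over Q, so G = Gal(f/Q) is a transitive subgroup of S_5: one of C_5 (5T1, order 5), D_5 (5T2, order 10), F_20 (5T3, order 20), A_5 (5T4, order 60) or S_5 (5T5, order 120). The discriminant of f is 1085663503125, which is not a perfect square, so G is not contained in A_5. The transitive groups of degree 5 not contained in A_5 are: F_20 (5T3, order 20), S_5 (5T5, order 120). By Dedekind's theorem, for a prime p not dividing disc(f) the degrees of the irreducible factors of f mod p form the cycle type of an element of G. Factoring f modulo the 18 such primes p <= 73 (skipping 3, 5, 19, which divide the discriminant), each new pattern first appears at: mod 2: f = (x)(x^4 + x^3 + 1), pattern 4+1; mod 11: f = (x^5 + 5x^4 + 10x^3 + 2x^2 + 10x + 4), pattern 5; mod 29: f = (x + 1)(x^2 + 16x + 25)(x^2 + 17x + 28), pattern 2+2+1; mod 41: f = (x + 16)(x + 18)(x + 23)(x + 32)(x + 39), pattern 1+1+1+1+1. No other pattern occurs in this range, so the set of observed cycle types is {4+1, 5, 2+2+1, 1+1+1+1+1}. The candidates containing elements of all these cycle types are F_20 (5T3) of order 20, S_5 (5T5) of order 120; the others are excluded. The observed types are precisely the cycle types that occur in F_20 (5T3). Each of the other remaining candidates has further cycle types, and by the Chebotarev density theorem the matching factorization patterns would occur for a proportion of primes equal to their share of the group: S_5 (5T5) additionally contains elements of type 3+2, 3+1+1, 2+1+1+1 (50 of its 120 elements, about 42% of primes). None of the 18 primes tested shows any such pattern (for each of these groups the chance of that is below 10^-4), which rules them out. Hence G = F_20 (5T3), of order 20.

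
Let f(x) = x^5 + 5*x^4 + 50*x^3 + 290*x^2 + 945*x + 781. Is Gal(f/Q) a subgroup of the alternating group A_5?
The polynomial is irreducible of degree 5 over Q. Its discriminant is 9333105664000000 = 96608000^2, a perfect square. A Galois group lies in the alternating group exactly when the discriminant is a square in Q, so the Galois group (A_5) is contained in A_5.

Yes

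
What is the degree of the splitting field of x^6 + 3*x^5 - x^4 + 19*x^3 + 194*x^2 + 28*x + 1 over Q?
The degree of the splitting field over Q equals the order of the Galois group, so first determine the group. The polynomial f is an irreducible sextic over Q, so G = Gal(f/Q) is one of the 16 transitive subgroups 6T1, ..., 6T16 of S_6. The discriminant of f is 598116723780625 = 24456425^2, a perfect square, so G is contained in A_6. The transitive groups of degree 6 contained in A_6 are: A_4 (6T4, order 12), S_4 (6T7, order 24), (C_3 x C_3) : C_4 (6T10, order 36), PSL(2,5) (6T12, order 60), A_6 (6T15, order 360). By Dedekind's theorem, for a prime p not dividing disc(f) the degrees of the irreducible factors of f mod p form the cycle type of an element of G. Factoring f modulo the 21 such primes p <= 101 (skipping 5, 7, 29, 61, 79, which divide the discriminant), each new pattern first appears at: mod 2: f = (x^2 + x + 1)(x^4 + x + 1), pattern 4+2; mod 11: f = (x^3 + 6x^2 + 7x + 1)(x^3 + 8x^2 + 10x + 1), pattern 3+3; mod 19: f = (x + 5)(x + 7)(x^2 + 4)(x^2 + 10x + 11), pattern 2+2+1+1; mod 101: f = (x + 6)(x + 30)(x + 78)(x^3 + 91x^2 + 70x + 1), pattern 3+1+1+1. No other pattern occurs in this range, so the set of observed cycle types is {4+2, 3+3, 2+2+1+1, 3+1+1+1}. The candidates containing elements of all these cycle types are (C_3 x C_3) : C_4 (6T10) of order 36, A_6 (6T15) of order 360; the others are excluded. The observed types are precisely the cycle types that occur in (C_3 x C_3) : C_4 (6T10) (apart from the identity). Each of the other remaining candidates has further cycle types, and by the Chebotarev density theorem the matching factorization patterns would occur for a proportion of primes equal to their share of the group: A_6 (6T15) additionally contains elements of type 5+1 (144 of its 360 elements, about 40% of primes). None of the 21 primes tested shows any such pattern (for each of these groups the chance of that is below 10^-4), which rules them out. Hence G = (C_3 x C_3) : C_4 (6T10), of order 36. The Galois group (C_3 x C_3) : C_4 (6T10) has order 36, so the splitting field has degree 36 over Q.

36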